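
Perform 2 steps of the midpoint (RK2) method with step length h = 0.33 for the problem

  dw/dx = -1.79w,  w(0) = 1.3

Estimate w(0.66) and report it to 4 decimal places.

Midpoint: k1 = f(x_n, w_n); k2 = f(x_n + h/2, w_n + (h/2)·k1); w_{n+1} = w_n + h·k2.
x=0.000000, w=1.300000:
  k1 = f(0.000000, 1.300000) = -2.327000
  k2 = f(0.165000, 0.916045) = -1.639721
  w ← 1.300000 + 0.33·(-1.639721) = 0.758892
x=0.330000, w=0.758892:
  k1 = f(0.330000, 0.758892) = -1.358417
  k2 = f(0.495000, 0.534753) = -0.957209
  w ← 0.758892 + 0.33·(-0.957209) = 0.443013
w(0.66) ≈ 0.4430

0.4430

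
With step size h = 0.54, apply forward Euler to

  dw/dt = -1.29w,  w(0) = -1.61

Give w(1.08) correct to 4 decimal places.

-0.1482

Euler: w_{n+1} = w_n + h·f(t_n, w_n).
t=0.000000, w=-1.610000: f=2.076900 → w ← -1.610000 + 0.54·2.076900 = -0.488474
t=0.540000, w=-0.488474: f=0.630131 → w ← -0.488474 + 0.54·0.630131 = -0.148203
w(1.08) ≈ -0.1482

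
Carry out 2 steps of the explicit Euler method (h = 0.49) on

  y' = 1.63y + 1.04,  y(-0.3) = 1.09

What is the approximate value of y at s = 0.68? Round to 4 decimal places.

Euler: y_{n+1} = y_n + h·f(s_n, y_n).
s=-0.300000, y=1.090000: f=2.816700 → y ← 1.090000 + 0.49·2.816700 = 2.470183
s=0.190000, y=2.470183: f=5.066398 → y ← 2.470183 + 0.49·5.066398 = 4.952718
y(0.68) ≈ 4.9527

4.9527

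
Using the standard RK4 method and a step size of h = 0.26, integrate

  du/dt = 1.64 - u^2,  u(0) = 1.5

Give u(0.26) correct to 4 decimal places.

1.3891

RK4: k1 = f(t_n, u_n); k2 = f(t_n + h/2, u_n + (h/2)·k1); k3 = f(t_n + h/2, u_n + (h/2)·k2); k4 = f(t_n + h, u_n + h·k3); u_{n+1} = u_n + (h/6)·(k1 + 2k2 + 2k3 + k4).
t=0.000000, u=1.500000:
  k1 = f(0.000000, 1.500000) = -0.610000
  k2 = f(0.130000, 1.420700) = -0.378388
  k3 = f(0.130000, 1.450809) = -0.464848
  k4 = f(0.260000, 1.379139) = -0.262026
  u ← 1.500000 + (0.26/6)·(k1 + 2k2 + 2k3 + k4) = 1.389132
u(0.26) ≈ 1.3891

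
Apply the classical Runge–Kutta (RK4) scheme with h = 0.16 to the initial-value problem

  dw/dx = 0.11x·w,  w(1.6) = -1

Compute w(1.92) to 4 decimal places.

RK4: k1 = f(x_n, w_n); k2 = f(x_n + h/2, w_n + (h/2)·k1); k3 = f(x_n + h/2, w_n + (h/2)·k2); k4 = f(x_n + h, w_n + h·k3); w_{n+1} = w_n + (h/6)·(k1 + 2k2 + 2k3 + k4).
x=1.600000, w=-1.000000:
  k1 = f(1.600000, -1.000000) = -0.176000
  k2 = f(1.680000, -1.014080) = -0.187402
  k3 = f(1.680000, -1.014992) = -0.187571
  k4 = f(1.760000, -1.030011) = -0.199410
  w ← -1.000000 + (0.16/6)·(k1 + 2k2 + 2k3 + k4) = -1.030009
x=1.760000, w=-1.030009:
  k1 = f(1.760000, -1.030009) = -0.199410
  k2 = f(1.840000, -1.045962) = -0.211703
  k3 = f(1.840000, -1.046946) = -0.211902
  k4 = f(1.920000, -1.063914) = -0.224699
  w ← -1.030009 + (0.16/6)·(k1 + 2k2 + 2k3 + k4) = -1.063911
w(1.92) ≈ -1.0639

-1.0639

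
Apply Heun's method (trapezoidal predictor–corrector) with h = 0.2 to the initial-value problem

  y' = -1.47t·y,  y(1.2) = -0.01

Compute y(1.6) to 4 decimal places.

-0.0045

Heun: k1 = f(t_n, y_n); k2 = f(t_n + h, y_n + h·k1); y_{n+1} = y_n + (h/2)·(k1 + k2).
t=1.200000, y=-0.010000:
  k1 = f(1.200000, -0.010000) = 0.017640
  k2 = f(1.400000, -0.006472) = 0.013319
  y ← -0.010000 + (0.2/2)·(0.017640 + 0.013319) = -0.006904
t=1.400000, y=-0.006904:
  k1 = f(1.400000, -0.006904) = 0.014209
  k2 = f(1.600000, -0.004062) = 0.009555
  y ← -0.006904 + (0.2/2)·(0.014209 + 0.009555) = -0.004528
y(1.6) ≈ -0.0045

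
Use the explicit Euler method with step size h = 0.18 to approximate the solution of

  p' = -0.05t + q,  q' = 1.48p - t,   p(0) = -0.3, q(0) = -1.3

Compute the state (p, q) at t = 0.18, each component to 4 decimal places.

Euler on (p,q): p_{n+1} = p_n + h·p', q_{n+1} = q_n + h·q'.
0.000000: (-0.300000, -1.300000); f=(-1.300000, -0.444000) → (-0.534000, -1.379920)
(p(0.18), q(0.18)) ≈ (-0.5340, -1.3799)

-0.5340, -1.3799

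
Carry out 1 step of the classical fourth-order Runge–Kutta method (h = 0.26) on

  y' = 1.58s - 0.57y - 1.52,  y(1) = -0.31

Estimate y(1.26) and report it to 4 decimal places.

RK4: k1 = f(s_n, y_n); k2 = f(s_n + h/2, y_n + (h/2)·k1); k3 = f(s_n + h/2, y_n + (h/2)·k2); k4 = f(s_n + h, y_n + h·k3); y_{n+1} = y_n + (h/6)·(k1 + 2k2 + 2k3 + k4).
s=1.000000, y=-0.310000:
  k1 = f(1.000000, -0.310000) = 0.236700
  k2 = f(1.130000, -0.279229) = 0.424561
  k3 = f(1.130000, -0.254807) = 0.410640
  k4 = f(1.260000, -0.203234) = 0.586643
  y ← -0.310000 + (0.26/6)·(k1 + 2k2 + 2k3 + k4) = -0.201938
y(1.26) ≈ -0.2019

-0.2019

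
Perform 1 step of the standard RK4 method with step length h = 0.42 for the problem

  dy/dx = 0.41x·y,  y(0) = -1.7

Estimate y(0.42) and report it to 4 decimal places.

RK4: k1 = f(x_n, y_n); k2 = f(x_n + h/2, y_n + (h/2)·k1); k3 = f(x_n + h/2, y_n + (h/2)·k2); k4 = f(x_n + h, y_n + h·k3); y_{n+1} = y_n + (h/6)·(k1 + 2k2 + 2k3 + k4).
x=0.000000, y=-1.700000:
  k1 = f(0.000000, -1.700000) = 0.000000
  k2 = f(0.210000, -1.700000) = -0.146370
  k3 = f(0.210000, -1.730738) = -0.149017
  k4 = f(0.420000, -1.762587) = -0.303517
  y ← -1.700000 + (0.42/6)·(k1 + 2k2 + 2k3 + k4) = -1.762600
y(0.42) ≈ -1.7626

-1.7626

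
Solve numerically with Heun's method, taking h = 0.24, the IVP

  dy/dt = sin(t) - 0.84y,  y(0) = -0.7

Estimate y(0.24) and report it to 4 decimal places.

-0.5446

Heun: k1 = f(t_n, y_n); k2 = f(t_n + h, y_n + h·k1); y_{n+1} = y_n + (h/2)·(k1 + k2).
t=0.000000, y=-0.700000:
  k1 = f(0.000000, -0.700000) = 0.588000
  k2 = f(0.240000, -0.558880) = 0.707162
  y ← -0.700000 + (0.24/2)·(0.588000 + 0.707162) = -0.544581
y(0.24) ≈ -0.5446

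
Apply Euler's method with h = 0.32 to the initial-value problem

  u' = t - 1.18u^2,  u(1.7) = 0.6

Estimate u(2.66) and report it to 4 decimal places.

1.4098

Euler: u_{n+1} = u_n + h·f(t_n, u_n).
t=1.700000, u=0.600000: f=1.275200 → u ← 0.600000 + 0.32·1.275200 = 1.008064
t=2.020000, u=1.008064: f=0.820892 → u ← 1.008064 + 0.32·0.820892 = 1.270750
t=2.340000, u=1.270750: f=0.434531 → u ← 1.270750 + 0.32·0.434531 = 1.409799
u(2.66) ≈ 1.4098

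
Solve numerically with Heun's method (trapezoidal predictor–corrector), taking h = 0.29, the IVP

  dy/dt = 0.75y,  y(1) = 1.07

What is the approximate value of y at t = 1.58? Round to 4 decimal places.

1.6483

Heun: k1 = f(t_n, y_n); k2 = f(t_n + h, y_n + h·k1); y_{n+1} = y_n + (h/2)·(k1 + k2).
t=1.000000, y=1.070000:
  k1 = f(1.000000, 1.070000) = 0.802500
  k2 = f(1.290000, 1.302725) = 0.977044
  y ← 1.070000 + (0.29/2)·(0.802500 + 0.977044) = 1.328034
t=1.290000, y=1.328034:
  k1 = f(1.290000, 1.328034) = 0.996025
  k2 = f(1.580000, 1.616881) = 1.212661
  y ← 1.328034 + (0.29/2)·(0.996025 + 1.212661) = 1.648293
y(1.58) ≈ 1.6483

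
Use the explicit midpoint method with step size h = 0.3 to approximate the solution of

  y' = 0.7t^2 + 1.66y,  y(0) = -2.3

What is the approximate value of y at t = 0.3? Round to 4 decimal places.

Midpoint: k1 = f(t_n, y_n); k2 = f(t_n + h/2, y_n + (h/2)·k1); y_{n+1} = y_n + h·k2.
t=0.000000, y=-2.300000:
  k1 = f(0.000000, -2.300000) = -3.818000
  k2 = f(0.150000, -2.872700) = -4.752932
  y ← -2.300000 + 0.3·(-4.752932) = -3.725880
y(0.3) ≈ -3.7259

-3.7259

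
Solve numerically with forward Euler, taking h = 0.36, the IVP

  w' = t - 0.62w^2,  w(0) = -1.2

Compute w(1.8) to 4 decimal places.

-5.5286

Euler: w_{n+1} = w_n + h·f(t_n, w_n).
t=0.000000, w=-1.200000: f=-0.892800 → w ← -1.200000 + 0.36·(-0.892800) = -1.521408
t=0.360000, w=-1.521408: f=-1.075103 → w ← -1.521408 + 0.36·(-1.075103) = -1.908445
t=0.720000, w=-1.908445: f=-1.538141 → w ← -1.908445 + 0.36·(-1.538141) = -2.462176
t=1.080000, w=-2.462176: f=-2.678632 → w ← -2.462176 + 0.36·(-2.678632) = -3.426483
t=1.440000, w=-3.426483: f=-5.839288 → w ← -3.426483 + 0.36·(-5.839288) = -5.528627
w(1.8) ≈ -5.5286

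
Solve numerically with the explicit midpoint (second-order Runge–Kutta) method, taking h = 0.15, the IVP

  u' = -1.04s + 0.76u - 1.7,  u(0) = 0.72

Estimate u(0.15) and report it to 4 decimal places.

0.5255

Midpoint: k1 = f(s_n, u_n); k2 = f(s_n + h/2, u_n + (h/2)·k1); u_{n+1} = u_n + h·k2.
s=0.000000, u=0.720000:
  k1 = f(0.000000, 0.720000) = -1.152800
  k2 = f(0.075000, 0.633540) = -1.296510
  u ← 0.720000 + 0.15·(-1.296510) = 0.525524
u(0.15) ≈ 0.5255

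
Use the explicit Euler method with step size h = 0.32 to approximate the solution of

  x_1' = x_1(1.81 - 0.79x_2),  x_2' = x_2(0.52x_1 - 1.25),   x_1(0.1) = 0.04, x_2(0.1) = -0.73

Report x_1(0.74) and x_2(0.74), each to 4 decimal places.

Euler on (x_1,x_2): x_1_{n+1} = x_1_n + h·x_1', x_2_{n+1} = x_2_n + h·x_2'.
0.100000: (0.040000, -0.730000); f=(0.095468, 0.897316) → (0.070550, -0.442859)
0.420000: (0.070550, -0.442859); f=(0.152377, 0.537327) → (0.119311, -0.270914)
(x_1(0.74), x_2(0.74)) ≈ (0.1193, -0.2709)

0.1193, -0.2709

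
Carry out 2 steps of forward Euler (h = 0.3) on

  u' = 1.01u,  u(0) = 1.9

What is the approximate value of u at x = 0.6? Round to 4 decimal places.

Euler: u_{n+1} = u_n + h·f(x_n, u_n).
x=0.000000, u=1.900000: f=1.919000 → u ← 1.900000 + 0.3·1.919000 = 2.475700
x=0.300000, u=2.475700: f=2.500457 → u ← 2.475700 + 0.3·2.500457 = 3.225837
u(0.6) ≈ 3.2258

3.2258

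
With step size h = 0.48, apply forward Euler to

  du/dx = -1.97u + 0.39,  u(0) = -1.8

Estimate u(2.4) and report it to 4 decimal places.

0.1980

Euler: u_{n+1} = u_n + h·f(x_n, u_n).
x=0.000000, u=-1.800000: f=3.936000 → u ← -1.800000 + 0.48·3.936000 = 0.089280
x=0.480000, u=0.089280: f=0.214118 → u ← 0.089280 + 0.48·0.214118 = 0.192057
x=0.960000, u=0.192057: f=0.011648 → u ← 0.192057 + 0.48·0.011648 = 0.197648
x=1.440000, u=0.197648: f=0.000634 → u ← 0.197648 + 0.48·0.000634 = 0.197952
x=1.920000, u=0.197952: f=0.000034 → u ← 0.197952 + 0.48·0.000034 = 0.197969
u(2.4) ≈ 0.1980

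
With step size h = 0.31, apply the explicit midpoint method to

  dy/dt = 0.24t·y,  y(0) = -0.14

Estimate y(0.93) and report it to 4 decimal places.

-0.1552

Midpoint: k1 = f(t_n, y_n); k2 = f(t_n + h/2, y_n + (h/2)·k1); y_{n+1} = y_n + h·k2.
t=0.000000, y=-0.140000:
  k1 = f(0.000000, -0.140000) = 0.000000
  k2 = f(0.155000, -0.140000) = -0.005208
  y ← -0.140000 + 0.31·(-0.005208) = -0.141614
t=0.310000, y=-0.141614:
  k1 = f(0.310000, -0.141614) = -0.010536
  k2 = f(0.465000, -0.143248) = -0.015986
  y ← -0.141614 + 0.31·(-0.015986) = -0.146570
t=0.620000, y=-0.146570:
  k1 = f(0.620000, -0.146570) = -0.021810
  k2 = f(0.775000, -0.149951) = -0.027891
  y ← -0.146570 + 0.31·(-0.027891) = -0.155216
y(0.93) ≈ -0.1552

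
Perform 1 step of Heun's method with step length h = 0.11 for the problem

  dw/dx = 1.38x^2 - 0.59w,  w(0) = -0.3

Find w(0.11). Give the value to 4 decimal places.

-0.2802

Heun: k1 = f(x_n, w_n); k2 = f(x_n + h, w_n + h·k1); w_{n+1} = w_n + (h/2)·(k1 + k2).
x=0.000000, w=-0.300000:
  k1 = f(0.000000, -0.300000) = 0.177000
  k2 = f(0.110000, -0.280530) = 0.182211
  w ← -0.300000 + (0.11/2)·(0.177000 + 0.182211) = -0.280243
w(0.11) ≈ -0.2802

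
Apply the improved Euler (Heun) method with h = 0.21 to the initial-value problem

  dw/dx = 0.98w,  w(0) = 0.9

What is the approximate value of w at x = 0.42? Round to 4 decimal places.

1.3549

Heun: k1 = f(x_n, w_n); k2 = f(x_n + h, w_n + h·k1); w_{n+1} = w_n + (h/2)·(k1 + k2).
x=0.000000, w=0.900000:
  k1 = f(0.000000, 0.900000) = 0.882000
  k2 = f(0.210000, 1.085220) = 1.063516
  w ← 0.900000 + (0.21/2)·(0.882000 + 1.063516) = 1.104279
x=0.210000, w=1.104279:
  k1 = f(0.210000, 1.104279) = 1.082194
  k2 = f(0.420000, 1.331540) = 1.304909
  w ← 1.104279 + (0.21/2)·(1.082194 + 1.304909) = 1.354925
w(0.42) ≈ 1.3549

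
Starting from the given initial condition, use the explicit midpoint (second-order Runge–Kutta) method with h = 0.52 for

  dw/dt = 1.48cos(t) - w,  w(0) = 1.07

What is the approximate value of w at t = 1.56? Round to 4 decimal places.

Midpoint: k1 = f(t_n, w_n); k2 = f(t_n + h/2, w_n + (h/2)·k1); w_{n+1} = w_n + h·k2.
t=0.000000, w=1.070000:
  k1 = f(0.000000, 1.070000) = 0.410000
  k2 = f(0.260000, 1.176600) = 0.253657
  w ← 1.070000 + 0.52·0.253657 = 1.201902
t=0.520000, w=1.201902:
  k1 = f(0.520000, 1.201902) = 0.082471
  k2 = f(0.780000, 1.223344) = -0.171192
  w ← 1.201902 + 0.52·(-0.171192) = 1.112882
t=1.040000, w=1.112882:
  k1 = f(1.040000, 1.112882) = -0.363676
  k2 = f(1.300000, 1.018326) = -0.622428
  w ← 1.112882 + 0.52·(-0.622428) = 0.789219
w(1.56) ≈ 0.7892

0.7892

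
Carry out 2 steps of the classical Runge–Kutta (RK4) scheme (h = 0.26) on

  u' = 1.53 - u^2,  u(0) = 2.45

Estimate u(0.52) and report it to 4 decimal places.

1.4865

RK4: k1 = f(s_n, u_n); k2 = f(s_n + h/2, u_n + (h/2)·k1); k3 = f(s_n + h/2, u_n + (h/2)·k2); k4 = f(s_n + h, u_n + h·k3); u_{n+1} = u_n + (h/6)·(k1 + 2k2 + 2k3 + k4).
s=0.000000, u=2.450000:
  k1 = f(0.000000, 2.450000) = -4.472500
  k2 = f(0.130000, 1.868575) = -1.961573
  k3 = f(0.130000, 2.194996) = -3.288006
  k4 = f(0.260000, 1.595119) = -1.014403
  u ← 2.450000 + (0.26/6)·(k1 + 2k2 + 2k3 + k4) = 1.757271
s=0.260000, u=1.757271:
  k1 = f(0.260000, 1.757271) = -1.558001
  k2 = f(0.390000, 1.554731) = -0.887188
  k3 = f(0.390000, 1.641936) = -1.165955
  k4 = f(0.520000, 1.454122) = -0.584472
  u ← 1.757271 + (0.26/6)·(k1 + 2k2 + 2k3 + k4) = 1.486491
u(0.52) ≈ 1.4865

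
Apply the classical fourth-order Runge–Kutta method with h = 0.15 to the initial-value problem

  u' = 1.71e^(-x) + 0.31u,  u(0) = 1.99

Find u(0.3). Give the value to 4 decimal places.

RK4: k1 = f(x_n, u_n); k2 = f(x_n + h/2, u_n + (h/2)·k1); k3 = f(x_n + h/2, u_n + (h/2)·k2); k4 = f(x_n + h, u_n + h·k3); u_{n+1} = u_n + (h/6)·(k1 + 2k2 + 2k3 + k4).
x=0.000000, u=1.990000:
  k1 = f(0.000000, 1.990000) = 2.326900
  k2 = f(0.075000, 2.164518) = 2.257442
  k3 = f(0.075000, 2.159308) = 2.255827
  k4 = f(0.150000, 2.328374) = 2.193607
  u ← 1.990000 + (0.15/6)·(k1 + 2k2 + 2k3 + k4) = 2.328676
x=0.150000, u=2.328676:
  k1 = f(0.150000, 2.328676) = 2.193700
  k2 = f(0.225000, 2.493204) = 2.138356
  k3 = f(0.225000, 2.489053) = 2.137069
  k4 = f(0.300000, 2.649236) = 2.088062
  u ← 2.328676 + (0.15/6)·(k1 + 2k2 + 2k3 + k4) = 2.649491
u(0.3) ≈ 2.6495

2.6495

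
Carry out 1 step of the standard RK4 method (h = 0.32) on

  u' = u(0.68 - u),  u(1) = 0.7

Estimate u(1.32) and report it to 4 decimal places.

0.6960

RK4: k1 = f(s_n, u_n); k2 = f(s_n + h/2, u_n + (h/2)·k1); k3 = f(s_n + h/2, u_n + (h/2)·k2); k4 = f(s_n + h, u_n + h·k3); u_{n+1} = u_n + (h/6)·(k1 + 2k2 + 2k3 + k4).
s=1.000000, u=0.700000:
  k1 = f(1.000000, 0.700000) = -0.014000
  k2 = f(1.160000, 0.697760) = -0.012392
  k3 = f(1.160000, 0.698017) = -0.012576
  k4 = f(1.320000, 0.695976) = -0.011119
  u ← 0.700000 + (0.32/6)·(k1 + 2k2 + 2k3 + k4) = 0.695997
u(1.32) ≈ 0.6960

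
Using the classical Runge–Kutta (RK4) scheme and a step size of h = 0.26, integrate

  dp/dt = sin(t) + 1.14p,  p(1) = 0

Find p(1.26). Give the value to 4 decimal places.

RK4: k1 = f(t_n, p_n); k2 = f(t_n + h/2, p_n + (h/2)·k1); k3 = f(t_n + h/2, p_n + (h/2)·k2); k4 = f(t_n + h, p_n + h·k3); p_{n+1} = p_n + (h/6)·(k1 + 2k2 + 2k3 + k4).
t=1.000000, p=0.000000:
  k1 = f(1.000000, 0.000000) = 0.841471
  k2 = f(1.130000, 0.109391) = 1.029118
  k3 = f(1.130000, 0.133785) = 1.056928
  k4 = f(1.260000, 0.274801) = 1.265364
  p ← 0.000000 + (0.26/6)·(k1 + 2k2 + 2k3 + k4) = 0.272087
p(1.26) ≈ 0.2721

0.2721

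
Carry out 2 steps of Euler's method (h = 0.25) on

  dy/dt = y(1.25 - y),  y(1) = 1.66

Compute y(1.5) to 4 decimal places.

Euler: y_{n+1} = y_n + h·f(t_n, y_n).
t=1.000000, y=1.660000: f=-0.680600 → y ← 1.660000 + 0.25·(-0.680600) = 1.489850
t=1.250000, y=1.489850: f=-0.357341 → y ← 1.489850 + 0.25·(-0.357341) = 1.400515
y(1.5) ≈ 1.4005

1.4005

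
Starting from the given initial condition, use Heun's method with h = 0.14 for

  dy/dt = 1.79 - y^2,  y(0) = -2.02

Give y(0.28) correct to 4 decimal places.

Heun: k1 = f(t_n, y_n); k2 = f(t_n + h, y_n + h·k1); y_{n+1} = y_n + (h/2)·(k1 + k2).
t=0.000000, y=-2.020000:
  k1 = f(0.000000, -2.020000) = -2.290400
  k2 = f(0.140000, -2.340656) = -3.688671
  y ← -2.020000 + (0.14/2)·(-2.290400 + (-3.688671)) = -2.438535
t=0.140000, y=-2.438535:
  k1 = f(0.140000, -2.438535) = -4.156453
  k2 = f(0.280000, -3.020438) = -7.333048
  y ← -2.438535 + (0.14/2)·(-4.156453 + (-7.333048)) = -3.242800
y(0.28) ≈ -3.2428

-3.2428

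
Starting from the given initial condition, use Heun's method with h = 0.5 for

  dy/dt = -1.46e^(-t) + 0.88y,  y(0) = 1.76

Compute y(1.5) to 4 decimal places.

Heun: k1 = f(t_n, y_n); k2 = f(t_n + h, y_n + h·k1); y_{n+1} = y_n + (h/2)·(k1 + k2).
t=0.000000, y=1.760000:
  k1 = f(0.000000, 1.760000) = 0.088800
  k2 = f(0.500000, 1.804400) = 0.702337
  y ← 1.760000 + (0.5/2)·(0.088800 + 0.702337) = 1.957784
t=0.500000, y=1.957784:
  k1 = f(0.500000, 1.957784) = 0.837315
  k2 = f(1.000000, 2.376442) = 1.554165
  y ← 1.957784 + (0.5/2)·(0.837315 + 1.554165) = 2.555654
t=1.000000, y=2.555654:
  k1 = f(1.000000, 2.555654) = 1.711872
  k2 = f(1.500000, 3.411590) = 2.676429
  y ← 2.555654 + (0.5/2)·(1.711872 + 2.676429) = 3.652730
y(1.5) ≈ 3.6527

3.6527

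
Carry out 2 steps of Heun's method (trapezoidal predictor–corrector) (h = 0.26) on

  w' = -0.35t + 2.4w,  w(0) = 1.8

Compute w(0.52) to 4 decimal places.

5.8893

Heun: k1 = f(t_n, w_n); k2 = f(t_n + h, w_n + h·k1); w_{n+1} = w_n + (h/2)·(k1 + k2).
t=0.000000, w=1.800000:
  k1 = f(0.000000, 1.800000) = 4.320000
  k2 = f(0.260000, 2.923200) = 6.924680
  w ← 1.800000 + (0.26/2)·(4.320000 + 6.924680) = 3.261808
t=0.260000, w=3.261808:
  k1 = f(0.260000, 3.261808) = 7.737340
  k2 = f(0.520000, 5.273517) = 12.474440
  w ← 3.261808 + (0.26/2)·(7.737340 + 12.474440) = 5.889340
w(0.52) ≈ 5.8893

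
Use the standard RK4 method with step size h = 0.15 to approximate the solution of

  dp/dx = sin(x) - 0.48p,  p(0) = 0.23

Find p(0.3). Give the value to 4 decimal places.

RK4: k1 = f(x_n, p_n); k2 = f(x_n + h/2, p_n + (h/2)·k1); k3 = f(x_n + h/2, p_n + (h/2)·k2); k4 = f(x_n + h, p_n + h·k3); p_{n+1} = p_n + (h/6)·(k1 + 2k2 + 2k3 + k4).
x=0.000000, p=0.230000:
  k1 = f(0.000000, 0.230000) = -0.110400
  k2 = f(0.075000, 0.221720) = -0.031496
  k3 = f(0.075000, 0.227638) = -0.034336
  k4 = f(0.150000, 0.224850) = 0.041510
  p ← 0.230000 + (0.15/6)·(k1 + 2k2 + 2k3 + k4) = 0.224986
x=0.150000, p=0.224986:
  k1 = f(0.150000, 0.224986) = 0.041445
  k2 = f(0.225000, 0.228095) = 0.113621
  k3 = f(0.225000, 0.233508) = 0.111023
  k4 = f(0.300000, 0.241640) = 0.179533
  p ← 0.224986 + (0.15/6)·(k1 + 2k2 + 2k3 + k4) = 0.241743
p(0.3) ≈ 0.2417

0.2417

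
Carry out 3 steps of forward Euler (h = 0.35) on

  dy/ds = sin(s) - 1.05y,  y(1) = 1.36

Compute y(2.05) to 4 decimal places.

Euler: y_{n+1} = y_n + h·f(s_n, y_n).
s=1.000000, y=1.360000: f=-0.586529 → y ← 1.360000 + 0.35·(-0.586529) = 1.154715
s=1.350000, y=1.154715: f=-0.236727 → y ← 1.154715 + 0.35·(-0.236727) = 1.071860
s=1.700000, y=1.071860: f=-0.133789 → y ← 1.071860 + 0.35·(-0.133789) = 1.025034
y(2.05) ≈ 1.0250

1.0250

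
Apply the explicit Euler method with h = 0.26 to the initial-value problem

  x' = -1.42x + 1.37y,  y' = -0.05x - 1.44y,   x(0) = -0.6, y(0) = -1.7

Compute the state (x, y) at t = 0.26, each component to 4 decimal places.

Euler on (x,y): x_{n+1} = x_n + h·x', y_{n+1} = y_n + h·y'.
0.000000: (-0.600000, -1.700000); f=(-1.477000, 2.478000) → (-0.984020, -1.055720)
(x(0.26), y(0.26)) ≈ (-0.9840, -1.0557)

-0.9840, -1.0557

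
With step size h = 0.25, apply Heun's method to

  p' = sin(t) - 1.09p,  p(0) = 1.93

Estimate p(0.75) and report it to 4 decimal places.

Heun: k1 = f(t_n, p_n); k2 = f(t_n + h, p_n + h·k1); p_{n+1} = p_n + (h/2)·(k1 + k2).
t=0.000000, p=1.930000:
  k1 = f(0.000000, 1.930000) = -2.103700
  k2 = f(0.250000, 1.404075) = -1.283038
  p ← 1.930000 + (0.25/2)·(-2.103700 + (-1.283038)) = 1.506658
t=0.250000, p=1.506658:
  k1 = f(0.250000, 1.506658) = -1.394853
  k2 = f(0.500000, 1.157945) = -0.782734
  p ← 1.506658 + (0.25/2)·(-1.394853 + (-0.782734)) = 1.234459
t=0.500000, p=1.234459:
  k1 = f(0.500000, 1.234459) = -0.866135
  k2 = f(0.750000, 1.017926) = -0.427900
  p ← 1.234459 + (0.25/2)·(-0.866135 + (-0.427900)) = 1.072705
p(0.75) ≈ 1.0727

1.0727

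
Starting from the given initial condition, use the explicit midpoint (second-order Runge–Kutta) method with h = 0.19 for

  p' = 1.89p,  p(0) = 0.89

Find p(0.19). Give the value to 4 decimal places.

Midpoint: k1 = f(t_n, p_n); k2 = f(t_n + h/2, p_n + (h/2)·k1); p_{n+1} = p_n + h·k2.
t=0.000000, p=0.890000:
  k1 = f(0.000000, 0.890000) = 1.682100
  k2 = f(0.095000, 1.049799) = 1.984121
  p ← 0.890000 + 0.19·1.984121 = 1.266983
p(0.19) ≈ 1.2670

1.2670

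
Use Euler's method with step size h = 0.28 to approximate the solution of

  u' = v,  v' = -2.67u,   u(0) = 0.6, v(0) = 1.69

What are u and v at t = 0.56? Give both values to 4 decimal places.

1.4208, 0.4391

Euler on (u,v): u_{n+1} = u_n + h·u', v_{n+1} = v_n + h·v'.
0.000000: (0.600000, 1.690000); f=(1.690000, -1.602000) → (1.073200, 1.241440)
0.280000: (1.073200, 1.241440); f=(1.241440, -2.865444) → (1.420803, 0.439116)
(u(0.56), v(0.56)) ≈ (1.4208, 0.4391)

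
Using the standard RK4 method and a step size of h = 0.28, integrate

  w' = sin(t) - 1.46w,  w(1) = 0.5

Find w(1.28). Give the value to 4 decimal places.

RK4: k1 = f(t_n, w_n); k2 = f(t_n + h/2, w_n + (h/2)·k1); k3 = f(t_n + h/2, w_n + (h/2)·k2); k4 = f(t_n + h, w_n + h·k3); w_{n+1} = w_n + (h/6)·(k1 + 2k2 + 2k3 + k4).
t=1.000000, w=0.500000:
  k1 = f(1.000000, 0.500000) = 0.111471
  k2 = f(1.140000, 0.515606) = 0.155849
  k3 = f(1.140000, 0.521819) = 0.146778
  k4 = f(1.280000, 0.541098) = 0.168013
  w ← 0.500000 + (0.28/6)·(k1 + 2k2 + 2k3 + k4) = 0.541288
w(1.28) ≈ 0.5413

0.5413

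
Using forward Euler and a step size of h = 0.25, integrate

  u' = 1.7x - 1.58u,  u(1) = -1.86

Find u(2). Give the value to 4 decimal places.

1.1688

Euler: u_{n+1} = u_n + h·f(x_n, u_n).
x=1.000000, u=-1.860000: f=4.638800 → u ← -1.860000 + 0.25·4.638800 = -0.700300
x=1.250000, u=-0.700300: f=3.231474 → u ← -0.700300 + 0.25·3.231474 = 0.107568
x=1.500000, u=0.107568: f=2.380042 → u ← 0.107568 + 0.25·2.380042 = 0.702579
x=1.750000, u=0.702579: f=1.864925 → u ← 0.702579 + 0.25·1.864925 = 1.168810
u(2) ≈ 1.1688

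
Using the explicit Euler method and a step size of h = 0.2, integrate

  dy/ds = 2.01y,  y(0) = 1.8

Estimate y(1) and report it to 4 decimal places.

9.7502

Euler: y_{n+1} = y_n + h·f(s_n, y_n).
s=0.000000, y=1.800000: f=3.618000 → y ← 1.800000 + 0.2·3.618000 = 2.523600
s=0.200000, y=2.523600: f=5.072436 → y ← 2.523600 + 0.2·5.072436 = 3.538087
s=0.400000, y=3.538087: f=7.111555 → y ← 3.538087 + 0.2·7.111555 = 4.960398
s=0.600000, y=4.960398: f=9.970400 → y ← 4.960398 + 0.2·9.970400 = 6.954478
s=0.800000, y=6.954478: f=13.978501 → y ← 6.954478 + 0.2·13.978501 = 9.750179
y(1) ≈ 9.7502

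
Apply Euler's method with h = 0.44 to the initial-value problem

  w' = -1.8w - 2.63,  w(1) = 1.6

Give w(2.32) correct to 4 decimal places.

Euler: w_{n+1} = w_n + h·f(t_n, w_n).
t=1.000000, w=1.600000: f=-5.510000 → w ← 1.600000 + 0.44·(-5.510000) = -0.824400
t=1.440000, w=-0.824400: f=-1.146080 → w ← -0.824400 + 0.44·(-1.146080) = -1.328675
t=1.880000, w=-1.328675: f=-0.238385 → w ← -1.328675 + 0.44·(-0.238385) = -1.433564
w(2.32) ≈ -1.4336

-1.4336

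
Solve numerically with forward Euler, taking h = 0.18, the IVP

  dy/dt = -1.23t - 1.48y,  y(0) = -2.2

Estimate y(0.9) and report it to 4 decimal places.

-0.7732

Euler: y_{n+1} = y_n + h·f(t_n, y_n).
t=0.000000, y=-2.200000: f=3.256000 → y ← -2.200000 + 0.18·3.256000 = -1.613920
t=0.180000, y=-1.613920: f=2.167202 → y ← -1.613920 + 0.18·2.167202 = -1.223824
t=0.360000, y=-1.223824: f=1.368459 → y ← -1.223824 + 0.18·1.368459 = -0.977501
t=0.540000, y=-0.977501: f=0.782502 → y ← -0.977501 + 0.18·0.782502 = -0.836651
t=0.720000, y=-0.836651: f=0.352643 → y ← -0.836651 + 0.18·0.352643 = -0.773175
y(0.9) ≈ -0.7732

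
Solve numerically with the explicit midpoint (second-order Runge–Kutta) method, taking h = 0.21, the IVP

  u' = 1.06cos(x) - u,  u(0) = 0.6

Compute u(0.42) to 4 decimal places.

Midpoint: k1 = f(x_n, u_n); k2 = f(x_n + h/2, u_n + (h/2)·k1); u_{n+1} = u_n + h·k2.
x=0.000000, u=0.600000:
  k1 = f(0.000000, 0.600000) = 0.460000
  k2 = f(0.105000, 0.648300) = 0.405862
  u ← 0.600000 + 0.21·0.405862 = 0.685231
x=0.210000, u=0.685231:
  k1 = f(0.210000, 0.685231) = 0.351482
  k2 = f(0.315000, 0.722137) = 0.285708
  u ← 0.685231 + 0.21·0.285708 = 0.745230
u(0.42) ≈ 0.7452

0.7452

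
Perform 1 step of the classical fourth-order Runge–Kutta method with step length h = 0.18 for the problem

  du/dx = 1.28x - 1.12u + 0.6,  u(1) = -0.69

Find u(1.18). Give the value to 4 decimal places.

RK4: k1 = f(x_n, u_n); k2 = f(x_n + h/2, u_n + (h/2)·k1); k3 = f(x_n + h/2, u_n + (h/2)·k2); k4 = f(x_n + h, u_n + h·k3); u_{n+1} = u_n + (h/6)·(k1 + 2k2 + 2k3 + k4).
x=1.000000, u=-0.690000:
  k1 = f(1.000000, -0.690000) = 2.652800
  k2 = f(1.090000, -0.451248) = 2.500598
  k3 = f(1.090000, -0.464946) = 2.515940
  k4 = f(1.180000, -0.237131) = 2.375987
  u ← -0.690000 + (0.18/6)·(k1 + 2k2 + 2k3 + k4) = -0.238144
u(1.18) ≈ -0.2381

-0.2381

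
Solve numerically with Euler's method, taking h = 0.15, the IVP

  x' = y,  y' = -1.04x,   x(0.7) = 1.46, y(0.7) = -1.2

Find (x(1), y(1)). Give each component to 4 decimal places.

Euler on (x,y): x_{n+1} = x_n + h·x', y_{n+1} = y_n + h·y'.
0.700000: (1.460000, -1.200000); f=(-1.200000, -1.518400) → (1.280000, -1.427760)
0.850000: (1.280000, -1.427760); f=(-1.427760, -1.331200) → (1.065836, -1.627440)
(x(1), y(1)) ≈ (1.0658, -1.6274)

1.0658, -1.6274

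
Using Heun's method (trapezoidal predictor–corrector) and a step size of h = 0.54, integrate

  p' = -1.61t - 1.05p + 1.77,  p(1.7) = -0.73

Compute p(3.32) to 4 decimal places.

-2.2103

Heun: k1 = f(t_n, p_n); k2 = f(t_n + h, p_n + h·k1); p_{n+1} = p_n + (h/2)·(k1 + k2).
t=1.700000, p=-0.730000:
  k1 = f(1.700000, -0.730000) = -0.200500
  k2 = f(2.240000, -0.838270) = -0.956217
  p ← -0.730000 + (0.54/2)·(-0.200500 + (-0.956217)) = -1.042313
t=2.240000, p=-1.042313:
  k1 = f(2.240000, -1.042313) = -0.741971
  k2 = f(2.780000, -1.442978) = -1.190673
  p ← -1.042313 + (0.54/2)·(-0.741971 + (-1.190673)) = -1.564127
t=2.780000, p=-1.564127:
  k1 = f(2.780000, -1.564127) = -1.063466
  k2 = f(3.320000, -2.138399) = -1.329881
  p ← -1.564127 + (0.54/2)·(-1.063466 + (-1.329881)) = -2.210331
p(3.32) ≈ -2.2103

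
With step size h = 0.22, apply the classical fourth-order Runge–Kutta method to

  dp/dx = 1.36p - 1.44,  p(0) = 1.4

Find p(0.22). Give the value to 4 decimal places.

1.5190

RK4: k1 = f(x_n, p_n); k2 = f(x_n + h/2, p_n + (h/2)·k1); k3 = f(x_n + h/2, p_n + (h/2)·k2); k4 = f(x_n + h, p_n + h·k3); p_{n+1} = p_n + (h/6)·(k1 + 2k2 + 2k3 + k4).
x=0.000000, p=1.400000:
  k1 = f(0.000000, 1.400000) = 0.464000
  k2 = f(0.110000, 1.451040) = 0.533414
  k3 = f(0.110000, 1.458676) = 0.543799
  k4 = f(0.220000, 1.519636) = 0.626705
  p ← 1.400000 + (0.22/6)·(k1 + 2k2 + 2k3 + k4) = 1.518988
p(0.22) ≈ 1.5190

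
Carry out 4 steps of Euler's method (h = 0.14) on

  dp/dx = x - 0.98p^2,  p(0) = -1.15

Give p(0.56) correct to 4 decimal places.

Euler: p_{n+1} = p_n + h·f(x_n, p_n).
x=0.000000, p=-1.150000: f=-1.296050 → p ← -1.150000 + 0.14·(-1.296050) = -1.331447
x=0.140000, p=-1.331447: f=-1.597296 → p ← -1.331447 + 0.14·(-1.597296) = -1.555068
x=0.280000, p=-1.555068: f=-2.089873 → p ← -1.555068 + 0.14·(-2.089873) = -1.847651
x=0.420000, p=-1.847651: f=-2.925537 → p ← -1.847651 + 0.14·(-2.925537) = -2.257226
p(0.56) ≈ -2.2572

-2.2572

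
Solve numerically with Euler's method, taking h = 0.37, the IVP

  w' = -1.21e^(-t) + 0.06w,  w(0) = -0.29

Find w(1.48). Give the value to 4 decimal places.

-1.4838

Euler: w_{n+1} = w_n + h·f(t_n, w_n).
t=0.000000, w=-0.290000: f=-1.227400 → w ← -0.290000 + 0.37·(-1.227400) = -0.744138
t=0.370000, w=-0.744138: f=-0.880437 → w ← -0.744138 + 0.37·(-0.880437) = -1.069900
t=0.740000, w=-1.069900: f=-0.641502 → w ← -1.069900 + 0.37·(-0.641502) = -1.307255
t=1.110000, w=-1.307255: f=-0.477202 → w ← -1.307255 + 0.37·(-0.477202) = -1.483820
w(1.48) ≈ -1.4838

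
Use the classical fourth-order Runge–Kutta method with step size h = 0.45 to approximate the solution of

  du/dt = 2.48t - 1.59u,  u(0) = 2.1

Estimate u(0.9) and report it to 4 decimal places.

RK4: k1 = f(t_n, u_n); k2 = f(t_n + h/2, u_n + (h/2)·k1); k3 = f(t_n + h/2, u_n + (h/2)·k2); k4 = f(t_n + h, u_n + h·k3); u_{n+1} = u_n + (h/6)·(k1 + 2k2 + 2k3 + k4).
t=0.000000, u=2.100000:
  k1 = f(0.000000, 2.100000) = -3.339000
  k2 = f(0.225000, 1.348725) = -1.586473
  k3 = f(0.225000, 1.743044) = -2.213439
  k4 = f(0.450000, 1.103952) = -0.639284
  u ← 2.100000 + (0.45/6)·(k1 + 2k2 + 2k3 + k4) = 1.231642
t=0.450000, u=1.231642:
  k1 = f(0.450000, 1.231642) = -0.842311
  k2 = f(0.675000, 1.042122) = 0.017026
  k3 = f(0.675000, 1.235473) = -0.290402
  k4 = f(0.900000, 1.100961) = 0.481472
  u ← 1.231642 + (0.45/6)·(k1 + 2k2 + 2k3 + k4) = 1.163573
u(0.9) ≈ 1.1636

1.1636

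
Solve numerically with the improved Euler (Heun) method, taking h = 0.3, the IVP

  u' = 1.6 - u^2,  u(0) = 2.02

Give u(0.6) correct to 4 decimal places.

Heun: k1 = f(t_n, u_n); k2 = f(t_n + h, u_n + h·k1); u_{n+1} = u_n + (h/2)·(k1 + k2).
t=0.000000, u=2.020000:
  k1 = f(0.000000, 2.020000) = -2.480400
  k2 = f(0.300000, 1.275880) = -0.027870
  u ← 2.020000 + (0.3/2)·(-2.480400 + (-0.027870)) = 1.643760
t=0.300000, u=1.643760:
  k1 = f(0.300000, 1.643760) = -1.101945
  k2 = f(0.600000, 1.313176) = -0.124431
  u ← 1.643760 + (0.3/2)·(-1.101945 + (-0.124431)) = 1.459803
u(0.6) ≈ 1.4598

1.4598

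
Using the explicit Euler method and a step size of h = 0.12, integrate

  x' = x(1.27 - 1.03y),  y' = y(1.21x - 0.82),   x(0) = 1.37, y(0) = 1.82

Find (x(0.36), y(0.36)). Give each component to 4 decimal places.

Euler on (x,y): x_{n+1} = x_n + h·x', y_{n+1} = y_n + h·y'.
0.000000: (1.370000, 1.820000); f=(-0.828302, 1.524614) → (1.270604, 2.002954)
0.120000: (1.270604, 2.002954); f=(-1.007643, 1.436980) → (1.149687, 2.175391)
0.240000: (1.149687, 2.175391); f=(-1.115947, 1.242411) → (1.015773, 2.324481)
(x(0.36), y(0.36)) ≈ (1.0158, 2.3245)

1.0158, 2.3245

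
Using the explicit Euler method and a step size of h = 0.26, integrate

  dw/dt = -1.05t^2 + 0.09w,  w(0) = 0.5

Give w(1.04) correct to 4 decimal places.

Euler: w_{n+1} = w_n + h·f(t_n, w_n).
t=0.000000, w=0.500000: f=0.045000 → w ← 0.500000 + 0.26·0.045000 = 0.511700
t=0.260000, w=0.511700: f=-0.024927 → w ← 0.511700 + 0.26·(-0.024927) = 0.505219
t=0.520000, w=0.505219: f=-0.238450 → w ← 0.505219 + 0.26·(-0.238450) = 0.443222
t=0.780000, w=0.443222: f=-0.598930 → w ← 0.443222 + 0.26·(-0.598930) = 0.287500
w(1.04) ≈ 0.2875

0.2875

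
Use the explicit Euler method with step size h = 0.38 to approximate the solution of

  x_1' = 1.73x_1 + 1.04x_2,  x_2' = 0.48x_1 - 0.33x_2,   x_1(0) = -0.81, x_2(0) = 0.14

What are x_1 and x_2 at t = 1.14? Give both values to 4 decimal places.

Euler on (x_1,x_2): x_1_{n+1} = x_1_n + h·x_1', x_2_{n+1} = x_2_n + h·x_2'.
0.000000: (-0.810000, 0.140000); f=(-1.255700, -0.435000) → (-1.287166, -0.025300)
0.380000: (-1.287166, -0.025300); f=(-2.253109, -0.609491) → (-2.143347, -0.256906)
0.760000: (-2.143347, -0.256906); f=(-3.975174, -0.944028) → (-3.653914, -0.615637)
(x_1(1.14), x_2(1.14)) ≈ (-3.6539, -0.6156)

-3.6539, -0.6156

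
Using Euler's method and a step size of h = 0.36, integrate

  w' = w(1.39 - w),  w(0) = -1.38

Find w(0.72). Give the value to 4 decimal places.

Euler: w_{n+1} = w_n + h·f(s_n, w_n).
s=0.000000, w=-1.380000: f=-3.822600 → w ← -1.380000 + 0.36·(-3.822600) = -2.756136
s=0.360000, w=-2.756136: f=-11.427315 → w ← -2.756136 + 0.36·(-11.427315) = -6.869969
w(0.72) ≈ -6.8700

-6.8700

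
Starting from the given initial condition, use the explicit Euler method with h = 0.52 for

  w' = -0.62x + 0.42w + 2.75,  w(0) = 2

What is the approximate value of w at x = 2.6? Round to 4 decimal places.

Euler: w_{n+1} = w_n + h·f(x_n, w_n).
x=0.000000, w=2.000000: f=3.590000 → w ← 2.000000 + 0.52·3.590000 = 3.866800
x=0.520000, w=3.866800: f=4.051656 → w ← 3.866800 + 0.52·4.051656 = 5.973661
x=1.040000, w=5.973661: f=4.614138 → w ← 5.973661 + 0.52·4.614138 = 8.373013
x=1.560000, w=8.373013: f=5.299465 → w ← 8.373013 + 0.52·5.299465 = 11.128735
x=2.080000, w=11.128735: f=6.134469 → w ← 11.128735 + 0.52·6.134469 = 14.318658
w(2.6) ≈ 14.3187

14.3187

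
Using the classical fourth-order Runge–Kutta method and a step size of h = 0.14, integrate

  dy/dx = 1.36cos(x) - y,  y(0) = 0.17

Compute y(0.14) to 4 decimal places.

0.3249

RK4: k1 = f(x_n, y_n); k2 = f(x_n + h/2, y_n + (h/2)·k1); k3 = f(x_n + h/2, y_n + (h/2)·k2); k4 = f(x_n + h, y_n + h·k3); y_{n+1} = y_n + (h/6)·(k1 + 2k2 + 2k3 + k4).
x=0.000000, y=0.170000:
  k1 = f(0.000000, 0.170000) = 1.190000
  k2 = f(0.070000, 0.253300) = 1.103369
  k3 = f(0.070000, 0.247236) = 1.109434
  k4 = f(0.140000, 0.325321) = 1.021373
  y ← 0.170000 + (0.14/6)·(k1 + 2k2 + 2k3 + k4) = 0.324863
y(0.14) ≈ 0.3249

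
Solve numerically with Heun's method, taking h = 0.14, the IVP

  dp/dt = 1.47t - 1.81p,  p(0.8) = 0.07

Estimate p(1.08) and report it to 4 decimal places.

0.3490

Heun: k1 = f(t_n, p_n); k2 = f(t_n + h, p_n + h·k1); p_{n+1} = p_n + (h/2)·(k1 + k2).
t=0.800000, p=0.070000:
  k1 = f(0.800000, 0.070000) = 1.049300
  k2 = f(0.940000, 0.216902) = 0.989207
  p ← 0.070000 + (0.14/2)·(1.049300 + 0.989207) = 0.212696
t=0.940000, p=0.212696:
  k1 = f(0.940000, 0.212696) = 0.996821
  k2 = f(1.080000, 0.352250) = 0.950027
  p ← 0.212696 + (0.14/2)·(0.996821 + 0.950027) = 0.348975
p(1.08) ≈ 0.3490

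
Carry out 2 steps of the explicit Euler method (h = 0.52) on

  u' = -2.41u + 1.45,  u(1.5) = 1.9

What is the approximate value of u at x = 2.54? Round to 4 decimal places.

0.6849

Euler: u_{n+1} = u_n + h·f(x_n, u_n).
x=1.500000, u=1.900000: f=-3.129000 → u ← 1.900000 + 0.52·(-3.129000) = 0.272920
x=2.020000, u=0.272920: f=0.792263 → u ← 0.272920 + 0.52·0.792263 = 0.684897
u(2.54) ≈ 0.6849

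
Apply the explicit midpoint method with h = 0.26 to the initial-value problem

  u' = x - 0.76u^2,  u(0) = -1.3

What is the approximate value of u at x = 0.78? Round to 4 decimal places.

Midpoint: k1 = f(x_n, u_n); k2 = f(x_n + h/2, u_n + (h/2)·k1); u_{n+1} = u_n + h·k2.
x=0.000000, u=-1.300000:
  k1 = f(0.000000, -1.300000) = -1.284400
  k2 = f(0.130000, -1.466972) = -1.505525
  u ← -1.300000 + 0.26·(-1.505525) = -1.691437
x=0.260000, u=-1.691437:
  k1 = f(0.260000, -1.691437) = -1.914328
  k2 = f(0.390000, -1.940299) = -2.471218
  u ← -1.691437 + 0.26·(-2.471218) = -2.333953
x=0.520000, u=-2.333953:
  k1 = f(0.520000, -2.333953) = -3.619977
  k2 = f(0.650000, -2.804550) = -5.327782
  u ← -2.333953 + 0.26·(-5.327782) = -3.719177
u(0.78) ≈ -3.7192

-3.7192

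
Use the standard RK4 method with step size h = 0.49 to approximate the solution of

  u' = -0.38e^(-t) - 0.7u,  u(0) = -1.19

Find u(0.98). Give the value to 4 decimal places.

RK4: k1 = f(t_n, u_n); k2 = f(t_n + h/2, u_n + (h/2)·k1); k3 = f(t_n + h/2, u_n + (h/2)·k2); k4 = f(t_n + h, u_n + h·k3); u_{n+1} = u_n + (h/6)·(k1 + 2k2 + 2k3 + k4).
t=0.000000, u=-1.190000:
  k1 = f(0.000000, -1.190000) = 0.453000
  k2 = f(0.245000, -1.079015) = 0.457883
  k3 = f(0.245000, -1.077819) = 0.457045
  k4 = f(0.490000, -0.966048) = 0.443435
  u ← -1.190000 + (0.49/6)·(k1 + 2k2 + 2k3 + k4) = -0.967353
t=0.490000, u=-0.967353:
  k1 = f(0.490000, -0.967353) = 0.444349
  k2 = f(0.735000, -0.858487) = 0.418729
  k3 = f(0.735000, -0.864764) = 0.423123
  k4 = f(0.980000, -0.760023) = 0.389398
  u ← -0.967353 + (0.49/6)·(k1 + 2k2 + 2k3 + k4) = -0.761761
u(0.98) ≈ -0.7618

-0.7618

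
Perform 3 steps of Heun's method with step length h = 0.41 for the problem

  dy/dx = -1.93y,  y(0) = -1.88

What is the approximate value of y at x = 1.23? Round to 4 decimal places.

-0.2671

Heun: k1 = f(x_n, y_n); k2 = f(x_n + h, y_n + h·k1); y_{n+1} = y_n + (h/2)·(k1 + k2).
x=0.000000, y=-1.880000:
  k1 = f(0.000000, -1.880000) = 3.628400
  k2 = f(0.410000, -0.392356) = 0.757247
  y ← -1.880000 + (0.41/2)·(3.628400 + 0.757247) = -0.980942
x=0.410000, y=-0.980942:
  k1 = f(0.410000, -0.980942) = 1.893219
  k2 = f(0.820000, -0.204723) = 0.395115
  y ← -0.980942 + (0.41/2)·(1.893219 + 0.395115) = -0.511834
x=0.820000, y=-0.511834:
  k1 = f(0.820000, -0.511834) = 0.987840
  k2 = f(1.230000, -0.106820) = 0.206162
  y ← -0.511834 + (0.41/2)·(0.987840 + 0.206162) = -0.267064
y(1.23) ≈ -0.2671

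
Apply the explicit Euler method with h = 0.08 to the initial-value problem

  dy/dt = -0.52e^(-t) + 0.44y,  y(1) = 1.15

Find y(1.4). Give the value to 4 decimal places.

1.2964

Euler: y_{n+1} = y_n + h·f(t_n, y_n).
t=1.000000, y=1.150000: f=0.314703 → y ← 1.150000 + 0.08·0.314703 = 1.175176
t=1.080000, y=1.175176: f=0.340488 → y ← 1.175176 + 0.08·0.340488 = 1.202415
t=1.160000, y=1.202415: f=0.366050 → y ← 1.202415 + 0.08·0.366050 = 1.231699
t=1.240000, y=1.231699: f=0.391468 → y ← 1.231699 + 0.08·0.391468 = 1.263017
t=1.320000, y=1.263017: f=0.416817 → y ← 1.263017 + 0.08·0.416817 = 1.296362
y(1.4) ≈ 1.2964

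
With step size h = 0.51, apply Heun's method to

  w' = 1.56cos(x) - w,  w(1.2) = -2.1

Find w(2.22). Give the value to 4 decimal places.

Heun: k1 = f(x_n, w_n); k2 = f(x_n + h, w_n + h·k1); w_{n+1} = w_n + (h/2)·(k1 + k2).
x=1.200000, w=-2.100000:
  k1 = f(1.200000, -2.100000) = 2.665278
  k2 = f(1.710000, -0.740708) = 0.524251
  w ← -2.100000 + (0.51/2)·(2.665278 + 0.524251) = -1.286670
x=1.710000, w=-1.286670:
  k1 = f(1.710000, -1.286670) = 1.070213
  k2 = f(2.220000, -0.740861) = -0.202240
  w ← -1.286670 + (0.51/2)·(1.070213 + (-0.202240)) = -1.065337
w(2.22) ≈ -1.0653

-1.0653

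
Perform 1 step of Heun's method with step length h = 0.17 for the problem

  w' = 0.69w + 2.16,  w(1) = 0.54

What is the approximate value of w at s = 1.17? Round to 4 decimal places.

Heun: k1 = f(s_n, w_n); k2 = f(s_n + h, w_n + h·k1); w_{n+1} = w_n + (h/2)·(k1 + k2).
s=1.000000, w=0.540000:
  k1 = f(1.000000, 0.540000) = 2.532600
  k2 = f(1.170000, 0.970542) = 2.829674
  w ← 0.540000 + (0.17/2)·(2.532600 + 2.829674) = 0.995793
w(1.17) ≈ 0.9958

0.9958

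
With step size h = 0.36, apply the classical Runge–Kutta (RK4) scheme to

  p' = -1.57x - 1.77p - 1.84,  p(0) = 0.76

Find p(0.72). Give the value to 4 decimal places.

RK4: k1 = f(x_n, p_n); k2 = f(x_n + h/2, p_n + (h/2)·k1); k3 = f(x_n + h/2, p_n + (h/2)·k2); k4 = f(x_n + h, p_n + h·k3); p_{n+1} = p_n + (h/6)·(k1 + 2k2 + 2k3 + k4).
x=0.000000, p=0.760000:
  k1 = f(0.000000, 0.760000) = -3.185200
  k2 = f(0.180000, 0.186664) = -2.452995
  k3 = f(0.180000, 0.318461) = -2.686276
  k4 = f(0.360000, -0.207059) = -2.038705
  p ← 0.760000 + (0.36/6)·(k1 + 2k2 + 2k3 + k4) = -0.170147
x=0.360000, p=-0.170147:
  k1 = f(0.360000, -0.170147) = -2.104040
  k2 = f(0.540000, -0.548874) = -1.716293
  k3 = f(0.540000, -0.479080) = -1.839829
  k4 = f(0.720000, -0.832485) = -1.496901
  p ← -0.170147 + (0.36/6)·(k1 + 2k2 + 2k3 + k4) = -0.812938
p(0.72) ≈ -0.8129

-0.8129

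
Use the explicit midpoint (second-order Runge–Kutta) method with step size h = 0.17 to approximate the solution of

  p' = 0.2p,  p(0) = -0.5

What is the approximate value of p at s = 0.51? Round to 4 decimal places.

Midpoint: k1 = f(s_n, p_n); k2 = f(s_n + h/2, p_n + (h/2)·k1); p_{n+1} = p_n + h·k2.
s=0.000000, p=-0.500000:
  k1 = f(0.000000, -0.500000) = -0.100000
  k2 = f(0.085000, -0.508500) = -0.101700
  p ← -0.500000 + 0.17·(-0.101700) = -0.517289
s=0.170000, p=-0.517289:
  k1 = f(0.170000, -0.517289) = -0.103458
  k2 = f(0.255000, -0.526083) = -0.105217
  p ← -0.517289 + 0.17·(-0.105217) = -0.535176
s=0.340000, p=-0.535176:
  k1 = f(0.340000, -0.535176) = -0.107035
  k2 = f(0.425000, -0.544274) = -0.108855
  p ← -0.535176 + 0.17·(-0.108855) = -0.553681
p(0.51) ≈ -0.5537

-0.5537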